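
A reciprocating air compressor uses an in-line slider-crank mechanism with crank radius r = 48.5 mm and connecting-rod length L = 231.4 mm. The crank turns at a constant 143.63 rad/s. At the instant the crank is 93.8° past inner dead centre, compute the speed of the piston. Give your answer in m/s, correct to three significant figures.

6.85

ω = 143.6 rad/s
For an in-line slider-crank, x = r cosθ + √(L² − r² sin²θ), so v = −rω sinθ·[1 + r cosθ/√(L² − r² sin²θ)].
With r = 0.0485 m, L = 0.2314 m, θ = 93.8°: √(L² − r² sin²θ) = 0.22628 m.
v = −0.0485·143.6·0.99780·[1 + 0.0485·-0.06627/0.22628] = -6.852 m/s.
|v| = 6.852 m/s.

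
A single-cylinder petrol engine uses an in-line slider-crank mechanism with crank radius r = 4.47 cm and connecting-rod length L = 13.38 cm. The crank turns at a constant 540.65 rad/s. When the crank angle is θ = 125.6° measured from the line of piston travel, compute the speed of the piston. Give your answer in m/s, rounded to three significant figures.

ω = 540.6 rad/s
For an in-line slider-crank, x = r cosθ + √(L² − r² sin²θ), so v = −rω sinθ·[1 + r cosθ/√(L² − r² sin²θ)].
With r = 0.0447 m, L = 0.1338 m, θ = 125.6°: √(L² − r² sin²θ) = 0.12877 m.
v = −0.0447·540.6·0.81310·[1 + 0.0447·-0.58212/0.12877] = -15.679 m/s.
|v| = 15.679 m/s.

15.7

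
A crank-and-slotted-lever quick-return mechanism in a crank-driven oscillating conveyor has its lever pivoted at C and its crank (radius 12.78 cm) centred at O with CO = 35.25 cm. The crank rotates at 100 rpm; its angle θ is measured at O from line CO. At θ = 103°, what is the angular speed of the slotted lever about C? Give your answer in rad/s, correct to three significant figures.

ω = 10.47 rad/s (from 100 rpm).
Crank pin A relative to C: A = (d + r cosθ, r sinθ); lever angle φ = atan2(r sinθ, d + r cosθ).
Differentiating tanφ: φ̇ = rω(d cosθ + r)/(d² + r² + 2dr cosθ).
d² + r² + 2dr cosθ = |CA|² = 0.120321 m²;  d cosθ + r = +0.048505 m.
|ω_lever| = |0.1278·10.47·+0.048505| / 0.120321 = 0.53951 rad/s.

0.540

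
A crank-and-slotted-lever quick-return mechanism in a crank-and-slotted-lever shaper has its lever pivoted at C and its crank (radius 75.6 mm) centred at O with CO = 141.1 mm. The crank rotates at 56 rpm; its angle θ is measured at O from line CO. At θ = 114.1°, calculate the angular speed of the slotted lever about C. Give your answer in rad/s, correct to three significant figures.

ω = 5.864 rad/s (from 56 rpm).
Crank pin A relative to C: A = (d + r cosθ, r sinθ); lever angle φ = atan2(r sinθ, d + r cosθ).
Differentiating tanφ: φ̇ = rω(d cosθ + r)/(d² + r² + 2dr cosθ).
d² + r² + 2dr cosθ = |CA|² = 0.0169131 m²;  d cosθ + r = +0.017985 m.
|ω_lever| = |0.0756·5.864·+0.017985| / 0.0169131 = 0.47143 rad/s.

0.471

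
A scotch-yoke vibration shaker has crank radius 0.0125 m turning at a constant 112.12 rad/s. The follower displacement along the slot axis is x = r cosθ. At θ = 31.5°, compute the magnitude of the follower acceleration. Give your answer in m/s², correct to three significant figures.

134

ω = 112.1 rad/s
x = r cosθ ⇒ ẍ = −rω² cosθ (ω constant).
|a| = rω²|cosθ| = 0.0125·(112.1)²·|cos 31.5°| = 133.98 m/s².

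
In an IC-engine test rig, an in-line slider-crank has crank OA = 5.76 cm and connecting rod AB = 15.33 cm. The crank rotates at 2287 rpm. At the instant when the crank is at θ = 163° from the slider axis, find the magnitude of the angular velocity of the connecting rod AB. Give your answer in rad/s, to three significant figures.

ω = 239.5 rad/s (converted from 2287 rpm).
The rod makes angle φ with the slider axis where L sinφ = r sinθ; differentiating, L cosφ·φ̇ = r ω cosθ.
L cosφ = √(L² − r² sin²θ) = 0.15237 m.
|ω_rod| = r ω |cosθ| / √(L² − r² sin²θ) = 0.0576·239.5·0.95630/0.15237 = 86.578 rad/s.

86.6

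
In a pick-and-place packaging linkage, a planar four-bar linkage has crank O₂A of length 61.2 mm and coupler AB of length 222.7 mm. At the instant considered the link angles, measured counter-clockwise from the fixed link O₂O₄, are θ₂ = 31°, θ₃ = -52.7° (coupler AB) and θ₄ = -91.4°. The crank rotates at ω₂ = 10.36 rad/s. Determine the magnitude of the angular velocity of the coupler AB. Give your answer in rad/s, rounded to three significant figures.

3.84

ω₂ = 10.36 rad/s
Differentiating the loop-closure r₂e^{iθ₂}+r₃e^{iθ₃}=r₁+r₄e^{iθ₄} gives r₂ω₂e^{iθ₂}+r₃ω₃e^{iθ₃}=r₄ω₄e^{iθ₄}.
Eliminating the other unknown: ω₃ = r₂ω₂ sin(θ₄−θ₂) / [r₃ sin(θ₃−θ₄)].
Numerator sine = -0.84433; denominator sine = +0.62524.
Result = 0.0612·10.36·(-0.84433) / (0.2227·(+0.62524)) = -3.8446 rad/s; magnitude 3.8446 rad/s.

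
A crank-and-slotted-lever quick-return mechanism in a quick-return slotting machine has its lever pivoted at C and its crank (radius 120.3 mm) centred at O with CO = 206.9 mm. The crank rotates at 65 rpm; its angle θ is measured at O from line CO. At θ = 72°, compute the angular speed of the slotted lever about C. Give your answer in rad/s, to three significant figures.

2.08

ω = 6.807 rad/s (from 65 rpm).
Crank pin A relative to C: A = (d + r cosθ, r sinθ); lever angle φ = atan2(r sinθ, d + r cosθ).
Differentiating tanφ: φ̇ = rω(d cosθ + r)/(d² + r² + 2dr cosθ).
d² + r² + 2dr cosθ = |CA|² = 0.0726626 m²;  d cosθ + r = +0.18424 m.
|ω_lever| = |0.1203·6.807·+0.18424| / 0.0726626 = 2.0762 rad/s.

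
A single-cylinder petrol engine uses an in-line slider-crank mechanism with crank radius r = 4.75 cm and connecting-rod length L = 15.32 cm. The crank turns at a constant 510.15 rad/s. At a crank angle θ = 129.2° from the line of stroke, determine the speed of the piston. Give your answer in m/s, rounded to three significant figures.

15.0

ω = 510.1 rad/s
For an in-line slider-crank, x = r cosθ + √(L² − r² sin²θ), so v = −rω sinθ·[1 + r cosθ/√(L² − r² sin²θ)].
With r = 0.0475 m, L = 0.1532 m, θ = 129.2°: √(L² − r² sin²θ) = 0.14871 m.
v = −0.0475·510.1·0.77494·[1 + 0.0475·-0.63203/0.14871] = -14.988 m/s.
|v| = 14.988 m/s.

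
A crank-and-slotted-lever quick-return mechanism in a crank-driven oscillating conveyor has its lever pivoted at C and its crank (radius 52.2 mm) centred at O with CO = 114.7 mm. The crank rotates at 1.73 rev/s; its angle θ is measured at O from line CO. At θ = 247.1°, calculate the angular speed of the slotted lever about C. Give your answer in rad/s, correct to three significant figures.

0.383

ω = 10.87 rad/s (from 1.73 rev/s).
Crank pin A relative to C: A = (d + r cosθ, r sinθ); lever angle φ = atan2(r sinθ, d + r cosθ).
Differentiating tanφ: φ̇ = rω(d cosθ + r)/(d² + r² + 2dr cosθ).
d² + r² + 2dr cosθ = |CA|² = 0.0112213 m²;  d cosθ + r = +0.0075675 m.
|ω_lever| = |0.0522·10.87·+0.0075675| / 0.0112213 = 0.38265 rad/s.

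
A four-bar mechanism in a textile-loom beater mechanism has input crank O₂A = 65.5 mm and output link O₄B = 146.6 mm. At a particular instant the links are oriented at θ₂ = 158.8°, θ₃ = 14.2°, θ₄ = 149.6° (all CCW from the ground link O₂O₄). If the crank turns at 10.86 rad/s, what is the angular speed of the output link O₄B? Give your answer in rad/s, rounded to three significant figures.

4.00

ω₂ = 10.86 rad/s
Differentiating the loop-closure r₂e^{iθ₂}+r₃e^{iθ₃}=r₁+r₄e^{iθ₄} gives r₂ω₂e^{iθ₂}+r₃ω₃e^{iθ₃}=r₄ω₄e^{iθ₄}.
Eliminating the other unknown: ω₄ = r₂ω₂ sin(θ₂−θ₃) / [r₄ sin(θ₄−θ₃)].
Numerator sine = +0.57928; denominator sine = +0.70215.
Result = 0.0655·10.86·(+0.57928) / (0.1466·(+0.70215)) = +4.0031 rad/s; magnitude 4.0031 rad/s.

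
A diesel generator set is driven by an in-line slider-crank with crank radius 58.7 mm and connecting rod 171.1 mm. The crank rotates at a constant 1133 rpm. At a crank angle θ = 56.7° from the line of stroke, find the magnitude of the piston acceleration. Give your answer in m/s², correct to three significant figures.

ω = 2π·1133/60 = 118.6 rad/s
x(θ) = r cosθ + √(L² − r² sin²θ); with ω constant, a = ω²·d²x/dθ².
d²x/dθ² = −r cosθ − r²(cos2θ)/√u − r⁴ sin²2θ/(4u^{3/2}),  u = L² − r² sin²θ = 0.0268681 m².
Substituting r = 0.0587 m, L = 0.1711 m, θ = 56.7°: d²x/dθ² = -0.024447 m.
a = ω²·d²x/dθ² = (118.6)²·(-0.024447) = -344.14 m/s²;  |a| = 344.14 m/s².

344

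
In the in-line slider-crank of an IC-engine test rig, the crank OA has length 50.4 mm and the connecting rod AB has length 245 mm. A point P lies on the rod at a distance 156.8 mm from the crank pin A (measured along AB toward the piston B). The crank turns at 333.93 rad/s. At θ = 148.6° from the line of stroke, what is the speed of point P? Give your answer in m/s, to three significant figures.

ω = 333.9 rad/s.  Crank-pin speed |V_A| = rω = 16.83 m/s, perpendicular to OA.
Rod angle: sinφ = −(r/L) sinθ ⇒ φ = -6.153°; ω_rod = −rω cosθ/√(L²−r²sin²θ) = +58.974 rad/s.
V_P = V_A + ω_rod × AP, with AP = 0.1568 m along the rod.
Components: V_Px = −rω sinθ − a·ω_rod·sinφ = -7.7775 m/s;  V_Py = rω cosθ + a·ω_rod·cosφ = -5.1715 m/s.
|V_P| = √(V_Px² + V_Py²) = 9.3399 m/s.

9.34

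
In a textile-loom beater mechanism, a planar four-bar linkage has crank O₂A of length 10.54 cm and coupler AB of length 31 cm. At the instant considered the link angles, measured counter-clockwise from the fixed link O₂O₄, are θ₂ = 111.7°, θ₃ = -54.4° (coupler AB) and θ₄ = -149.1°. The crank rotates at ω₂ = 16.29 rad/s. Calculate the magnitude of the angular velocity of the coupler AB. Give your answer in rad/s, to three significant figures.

5.49

ω₂ = 16.29 rad/s
Differentiating the loop-closure r₂e^{iθ₂}+r₃e^{iθ₃}=r₁+r₄e^{iθ₄} gives r₂ω₂e^{iθ₂}+r₃ω₃e^{iθ₃}=r₄ω₄e^{iθ₄}.
Eliminating the other unknown: ω₃ = r₂ω₂ sin(θ₄−θ₂) / [r₃ sin(θ₃−θ₄)].
Numerator sine = +0.98714; denominator sine = +0.99664.
Result = 0.1054·16.29·(+0.98714) / (0.31·(+0.99664)) = +5.4858 rad/s; magnitude 5.4858 rad/s.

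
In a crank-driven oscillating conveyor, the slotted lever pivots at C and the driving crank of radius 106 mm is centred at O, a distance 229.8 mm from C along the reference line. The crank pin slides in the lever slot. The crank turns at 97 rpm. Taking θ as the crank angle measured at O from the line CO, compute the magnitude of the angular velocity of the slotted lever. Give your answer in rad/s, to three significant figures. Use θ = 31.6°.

ω = 10.16 rad/s (from 97 rpm).
Crank pin A relative to C: A = (d + r cosθ, r sinθ); lever angle φ = atan2(r sinθ, d + r cosθ).
Differentiating tanφ: φ̇ = rω(d cosθ + r)/(d² + r² + 2dr cosθ).
d² + r² + 2dr cosθ = |CA|² = 0.105538 m²;  d cosθ + r = +0.30173 m.
|ω_lever| = |0.106·10.16·+0.30173| / 0.105538 = 3.0783 rad/s.

3.08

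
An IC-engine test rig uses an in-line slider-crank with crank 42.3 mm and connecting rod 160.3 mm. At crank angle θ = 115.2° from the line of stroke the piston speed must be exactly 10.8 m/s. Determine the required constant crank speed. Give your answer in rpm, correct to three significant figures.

3050

For an in-line slider-crank, |v_piston| = rω|sinθ|·[1 + r cosθ/√(L² − r² sin²θ)].
With r = 0.0423 m, L = 0.1603 m, θ = 115.2°: the bracketed kinematic factor |dx/dθ| = 0.033846 m.
ω = v/|dx/dθ| = 10.8/0.033846 = 319.09 rad/s.
N = 60ω/(2π) = 3047.1 rpm.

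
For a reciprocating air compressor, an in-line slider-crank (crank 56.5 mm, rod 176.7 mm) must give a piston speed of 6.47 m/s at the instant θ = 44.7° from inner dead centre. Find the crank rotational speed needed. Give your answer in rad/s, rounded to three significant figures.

For an in-line slider-crank, |v_piston| = rω|sinθ|·[1 + r cosθ/√(L² − r² sin²θ)].
With r = 0.0565 m, L = 0.1767 m, θ = 44.7°: the bracketed kinematic factor |dx/dθ| = 0.049012 m.
ω = v/|dx/dθ| = 6.47/0.049012 = 132.01 rad/s.

132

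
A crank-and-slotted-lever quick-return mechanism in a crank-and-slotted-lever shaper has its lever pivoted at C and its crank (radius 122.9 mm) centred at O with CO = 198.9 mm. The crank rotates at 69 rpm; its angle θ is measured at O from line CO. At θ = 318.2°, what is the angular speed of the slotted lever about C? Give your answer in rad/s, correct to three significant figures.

ω = 7.226 rad/s (from 69 rpm).
Crank pin A relative to C: A = (d + r cosθ, r sinθ); lever angle φ = atan2(r sinθ, d + r cosθ).
Differentiating tanφ: φ̇ = rω(d cosθ + r)/(d² + r² + 2dr cosθ).
d² + r² + 2dr cosθ = |CA|² = 0.0911117 m²;  d cosθ + r = +0.27118 m.
|ω_lever| = |0.1229·7.226·+0.27118| / 0.0911117 = 2.6431 rad/s.

2.64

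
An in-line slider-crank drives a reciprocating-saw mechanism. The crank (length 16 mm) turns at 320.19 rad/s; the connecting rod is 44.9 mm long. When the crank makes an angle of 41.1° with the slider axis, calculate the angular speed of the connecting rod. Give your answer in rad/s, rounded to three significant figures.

88.4

ω = 320.2 rad/s
The rod makes angle φ with the slider axis where L sinφ = r sinθ; differentiating, L cosφ·φ̇ = r ω cosθ.
L cosφ = √(L² − r² sin²θ) = 0.043651 m.
|ω_rod| = r ω |cosθ| / √(L² − r² sin²θ) = 0.016·320.2·0.75356/0.043651 = 88.442 rad/s.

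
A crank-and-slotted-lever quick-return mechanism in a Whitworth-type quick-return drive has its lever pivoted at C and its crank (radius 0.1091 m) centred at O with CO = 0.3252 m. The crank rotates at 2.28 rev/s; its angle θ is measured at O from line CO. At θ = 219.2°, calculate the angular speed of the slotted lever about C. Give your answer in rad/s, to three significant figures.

3.56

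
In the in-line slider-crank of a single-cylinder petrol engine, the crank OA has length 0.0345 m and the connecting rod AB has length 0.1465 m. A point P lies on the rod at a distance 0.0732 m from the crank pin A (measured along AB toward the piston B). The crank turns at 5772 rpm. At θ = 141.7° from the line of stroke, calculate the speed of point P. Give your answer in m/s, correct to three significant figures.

ω = 604.4 rad/s.  Crank-pin speed |V_A| = rω = 20.853 m/s, perpendicular to OA.
Rod angle: sinφ = −(r/L) sinθ ⇒ φ = -8.393°; ω_rod = −rω cosθ/√(L²−r²sin²θ) = +112.92 rad/s.
V_P = V_A + ω_rod × AP, with AP = 0.0732 m along the rod.
Components: V_Px = −rω sinθ − a·ω_rod·sinφ = -11.718 m/s;  V_Py = rω cosθ + a·ω_rod·cosφ = -8.1882 m/s.
|V_P| = √(V_Px² + V_Py²) = 14.295 m/s.

14.3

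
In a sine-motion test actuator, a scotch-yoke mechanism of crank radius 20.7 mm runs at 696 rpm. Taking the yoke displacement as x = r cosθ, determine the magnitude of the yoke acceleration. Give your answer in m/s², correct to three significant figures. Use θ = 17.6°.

ω = 72.88 rad/s (from 696 rpm).
x = r cosθ ⇒ ẍ = −rω² cosθ (ω constant).
|a| = rω²|cosθ| = 0.0207·(72.88)²·|cos 17.6°| = 104.82 m/s².

105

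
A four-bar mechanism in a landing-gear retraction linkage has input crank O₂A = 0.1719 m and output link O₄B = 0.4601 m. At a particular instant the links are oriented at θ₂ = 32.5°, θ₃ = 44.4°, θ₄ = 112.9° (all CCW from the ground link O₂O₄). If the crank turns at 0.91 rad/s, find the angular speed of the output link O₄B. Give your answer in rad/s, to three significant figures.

0.0754

ω₂ = 0.91 rad/s
Differentiating the loop-closure r₂e^{iθ₂}+r₃e^{iθ₃}=r₁+r₄e^{iθ₄} gives r₂ω₂e^{iθ₂}+r₃ω₃e^{iθ₃}=r₄ω₄e^{iθ₄}.
Eliminating the other unknown: ω₄ = r₂ω₂ sin(θ₂−θ₃) / [r₄ sin(θ₄−θ₃)].
Numerator sine = -0.20620; denominator sine = +0.93042.
Result = 0.1719·0.91·(-0.20620) / (0.4601·(+0.93042)) = -0.07535 rad/s; magnitude 0.07535 rad/s.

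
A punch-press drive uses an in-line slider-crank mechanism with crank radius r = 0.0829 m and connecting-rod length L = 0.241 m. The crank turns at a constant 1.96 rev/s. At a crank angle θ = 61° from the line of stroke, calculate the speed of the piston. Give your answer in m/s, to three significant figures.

1.05

ω = 2π·1.96 = 12.32 rad/s
For an in-line slider-crank, x = r cosθ + √(L² − r² sin²θ), so v = −rω sinθ·[1 + r cosθ/√(L² − r² sin²θ)].
With r = 0.0829 m, L = 0.241 m, θ = 61°: √(L² − r² sin²θ) = 0.22983 m.
v = −0.0829·12.32·0.87462·[1 + 0.0829·0.48481/0.22983] = -1.0491 m/s.
|v| = 1.0491 m/s.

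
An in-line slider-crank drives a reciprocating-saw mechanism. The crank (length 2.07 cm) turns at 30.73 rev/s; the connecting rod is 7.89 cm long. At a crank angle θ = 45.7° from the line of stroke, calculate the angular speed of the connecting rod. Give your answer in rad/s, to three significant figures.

36.0

ω = 193.1 rad/s (converted from 30.73 rev/s).
The rod makes angle φ with the slider axis where L sinφ = r sinθ; differentiating, L cosφ·φ̇ = r ω cosθ.
L cosφ = √(L² − r² sin²θ) = 0.077497 m.
|ω_rod| = r ω |cosθ| / √(L² − r² sin²θ) = 0.0207·193.1·0.69842/0.077497 = 36.02 rad/s.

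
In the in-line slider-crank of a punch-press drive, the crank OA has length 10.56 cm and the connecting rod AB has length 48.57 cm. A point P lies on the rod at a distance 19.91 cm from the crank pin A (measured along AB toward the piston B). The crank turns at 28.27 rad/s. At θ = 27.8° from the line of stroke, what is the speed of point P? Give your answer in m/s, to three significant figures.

ω = 28.27 rad/s.  Crank-pin speed |V_A| = rω = 2.9853 m/s, perpendicular to OA.
Rod angle: sinφ = −(r/L) sinθ ⇒ φ = -5.820°; ω_rod = −rω cosθ/√(L²−r²sin²θ) = -5.4652 rad/s.
V_P = V_A + ω_rod × AP, with AP = 0.1991 m along the rod.
Components: V_Px = −rω sinθ − a·ω_rod·sinφ = -1.5026 m/s;  V_Py = rω cosθ + a·ω_rod·cosφ = +1.5582 m/s.
|V_P| = √(V_Px² + V_Py²) = 2.1647 m/s.

2.16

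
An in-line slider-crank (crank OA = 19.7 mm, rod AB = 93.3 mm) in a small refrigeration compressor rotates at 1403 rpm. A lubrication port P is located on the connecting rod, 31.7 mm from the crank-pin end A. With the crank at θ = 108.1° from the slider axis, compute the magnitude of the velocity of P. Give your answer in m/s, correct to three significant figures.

2.75

ω = 146.9 rad/s.  Crank-pin speed |V_A| = rω = 2.8944 m/s, perpendicular to OA.
Rod angle: sinφ = −(r/L) sinθ ⇒ φ = -11.578°; ω_rod = −rω cosθ/√(L²−r²sin²θ) = +9.838 rad/s.
V_P = V_A + ω_rod × AP, with AP = 0.0317 m along the rod.
Components: V_Px = −rω sinθ − a·ω_rod·sinφ = -2.6885 m/s;  V_Py = rω cosθ + a·ω_rod·cosφ = -0.59369 m/s.
|V_P| = √(V_Px² + V_Py²) = 2.7533 m/s.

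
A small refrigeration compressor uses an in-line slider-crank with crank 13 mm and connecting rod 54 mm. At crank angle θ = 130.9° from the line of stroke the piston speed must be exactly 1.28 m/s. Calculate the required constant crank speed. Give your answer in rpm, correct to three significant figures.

1480

For an in-line slider-crank, |v_piston| = rω|sinθ|·[1 + r cosθ/√(L² − r² sin²θ)].
With r = 0.013 m, L = 0.054 m, θ = 130.9°: the bracketed kinematic factor |dx/dθ| = 0.008251 m.
ω = v/|dx/dθ| = 1.28/0.008251 = 155.13 rad/s.
N = 60ω/(2π) = 1481.4 rpm.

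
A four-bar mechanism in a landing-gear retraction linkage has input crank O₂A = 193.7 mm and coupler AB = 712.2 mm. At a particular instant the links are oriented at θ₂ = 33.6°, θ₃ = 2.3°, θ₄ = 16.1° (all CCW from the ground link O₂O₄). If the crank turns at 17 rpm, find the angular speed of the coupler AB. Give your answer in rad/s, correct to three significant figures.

0.610

ω₂ = 1.78 rad/s (from 17 rpm).
Differentiating the loop-closure r₂e^{iθ₂}+r₃e^{iθ₃}=r₁+r₄e^{iθ₄} gives r₂ω₂e^{iθ₂}+r₃ω₃e^{iθ₃}=r₄ω₄e^{iθ₄}.
Eliminating the other unknown: ω₃ = r₂ω₂ sin(θ₄−θ₂) / [r₃ sin(θ₃−θ₄)].
Numerator sine = -0.30071; denominator sine = -0.23853.
Result = 0.1937·1.78·(-0.30071) / (0.7122·(-0.23853)) = +0.61038 rad/s; magnitude 0.61038 rad/s.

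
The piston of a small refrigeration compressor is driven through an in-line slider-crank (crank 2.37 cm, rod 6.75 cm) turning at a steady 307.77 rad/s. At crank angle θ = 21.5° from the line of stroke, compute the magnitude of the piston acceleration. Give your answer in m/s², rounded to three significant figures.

2680

ω = 307.8 rad/s
x(θ) = r cosθ + √(L² − r² sin²θ); with ω constant, a = ω²·d²x/dθ².
d²x/dθ² = −r cosθ − r²(cos2θ)/√u − r⁴ sin²2θ/(4u^{3/2}),  u = L² − r² sin²θ = 0.0044808 m².
Substituting r = 0.0237 m, L = 0.0675 m, θ = 21.5°: d²x/dθ² = -0.02831 m.
a = ω²·d²x/dθ² = (307.8)²·(-0.02831) = -2681.6 m/s²;  |a| = 2681.6 m/s².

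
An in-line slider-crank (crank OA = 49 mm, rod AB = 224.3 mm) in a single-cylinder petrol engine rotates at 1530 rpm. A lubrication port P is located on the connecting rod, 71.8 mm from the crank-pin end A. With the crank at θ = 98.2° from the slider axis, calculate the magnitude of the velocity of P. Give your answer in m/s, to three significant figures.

7.73

ω = 160.2 rad/s.  Crank-pin speed |V_A| = rω = 7.8508 m/s, perpendicular to OA.
Rod angle: sinφ = −(r/L) sinθ ⇒ φ = -12.487°; ω_rod = −rω cosθ/√(L²−r²sin²θ) = +5.1132 rad/s.
V_P = V_A + ω_rod × AP, with AP = 0.0718 m along the rod.
Components: V_Px = −rω sinθ − a·ω_rod·sinφ = -7.6912 m/s;  V_Py = rω cosθ + a·ω_rod·cosφ = -0.76131 m/s.
|V_P| = √(V_Px² + V_Py²) = 7.7288 m/s.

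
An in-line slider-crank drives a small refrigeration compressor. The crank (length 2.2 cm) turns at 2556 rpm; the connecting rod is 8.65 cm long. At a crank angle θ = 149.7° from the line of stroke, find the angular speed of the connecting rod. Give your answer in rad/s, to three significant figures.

59.3

ω = 267.7 rad/s (converted from 2556 rpm).
The rod makes angle φ with the slider axis where L sinφ = r sinθ; differentiating, L cosφ·φ̇ = r ω cosθ.
L cosφ = √(L² − r² sin²θ) = 0.085785 m.
|ω_rod| = r ω |cosθ| / √(L² − r² sin²θ) = 0.022·267.7·0.86340/0.085785 = 59.267 rad/s.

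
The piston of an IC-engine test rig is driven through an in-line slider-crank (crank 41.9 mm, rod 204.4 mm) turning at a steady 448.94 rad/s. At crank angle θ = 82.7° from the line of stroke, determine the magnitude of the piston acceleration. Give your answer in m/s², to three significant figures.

ω = 448.9 rad/s
x(θ) = r cosθ + √(L² − r² sin²θ); with ω constant, a = ω²·d²x/dθ².
d²x/dθ² = −r cosθ − r²(cos2θ)/√u − r⁴ sin²2θ/(4u^{3/2}),  u = L² − r² sin²θ = 0.0400521 m².
Substituting r = 0.0419 m, L = 0.2044 m, θ = 82.7°: d²x/dθ² = +0.003159 m.
a = ω²·d²x/dθ² = (448.9)²·(+0.003159) = +636.68 m/s²;  |a| = 636.68 m/s².

637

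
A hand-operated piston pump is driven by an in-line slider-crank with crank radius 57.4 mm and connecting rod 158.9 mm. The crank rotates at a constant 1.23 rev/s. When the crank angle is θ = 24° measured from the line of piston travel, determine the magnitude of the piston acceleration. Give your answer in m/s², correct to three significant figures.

3.99

ω = 2π·1.23 = 7.728 rad/s
x(θ) = r cosθ + √(L² − r² sin²θ); with ω constant, a = ω²·d²x/dθ².
d²x/dθ² = −r cosθ − r²(cos2θ)/√u − r⁴ sin²2θ/(4u^{3/2}),  u = L² − r² sin²θ = 0.0247041 m².
Substituting r = 0.0574 m, L = 0.1589 m, θ = 24°: d²x/dθ² = -0.06685 m.
a = ω²·d²x/dθ² = (7.728)²·(-0.06685) = -3.9927 m/s²;  |a| = 3.9927 m/s².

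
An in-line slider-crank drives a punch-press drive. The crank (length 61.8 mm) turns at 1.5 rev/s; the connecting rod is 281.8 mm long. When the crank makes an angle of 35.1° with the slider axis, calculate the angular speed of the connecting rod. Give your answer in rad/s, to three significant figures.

ω = 9.425 rad/s (converted from 1.5 rev/s).
The rod makes angle φ with the slider axis where L sinφ = r sinθ; differentiating, L cosφ·φ̇ = r ω cosθ.
L cosφ = √(L² − r² sin²θ) = 0.27955 m.
|ω_rod| = r ω |cosθ| / √(L² − r² sin²θ) = 0.0618·9.425·0.81815/0.27955 = 1.7046 rad/s.

1.70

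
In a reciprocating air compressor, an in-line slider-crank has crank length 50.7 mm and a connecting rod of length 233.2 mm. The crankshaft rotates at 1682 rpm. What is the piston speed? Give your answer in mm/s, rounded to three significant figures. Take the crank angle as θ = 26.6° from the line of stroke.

ω = 2π·1682/60 = 176.1 rad/s
For an in-line slider-crank, x = r cosθ + √(L² − r² sin²θ), so v = −rω sinθ·[1 + r cosθ/√(L² − r² sin²θ)].
With r = 0.0507 m, L = 0.2332 m, θ = 26.6°: √(L² − r² sin²θ) = 0.23209 m.
v = −0.0507·176.1·0.44776·[1 + 0.0507·0.89415/0.23209] = -4.7796 m/s.
|v| = 4.7796 m/s = 4779.6 mm/s.

4780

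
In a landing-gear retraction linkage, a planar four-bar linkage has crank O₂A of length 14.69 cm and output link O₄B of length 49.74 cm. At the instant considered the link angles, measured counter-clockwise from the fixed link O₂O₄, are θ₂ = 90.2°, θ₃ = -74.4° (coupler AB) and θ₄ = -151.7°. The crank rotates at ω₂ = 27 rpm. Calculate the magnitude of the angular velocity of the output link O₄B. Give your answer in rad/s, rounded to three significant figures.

0.227

ω₂ = 2.827 rad/s (from 27 rpm).
Differentiating the loop-closure r₂e^{iθ₂}+r₃e^{iθ₃}=r₁+r₄e^{iθ₄} gives r₂ω₂e^{iθ₂}+r₃ω₃e^{iθ₃}=r₄ω₄e^{iθ₄}.
Eliminating the other unknown: ω₄ = r₂ω₂ sin(θ₂−θ₃) / [r₄ sin(θ₄−θ₃)].
Numerator sine = +0.26556; denominator sine = -0.97553.
Result = 0.1469·2.827·(+0.26556) / (0.4974·(-0.97553)) = -0.22731 rad/s; magnitude 0.22731 rad/s.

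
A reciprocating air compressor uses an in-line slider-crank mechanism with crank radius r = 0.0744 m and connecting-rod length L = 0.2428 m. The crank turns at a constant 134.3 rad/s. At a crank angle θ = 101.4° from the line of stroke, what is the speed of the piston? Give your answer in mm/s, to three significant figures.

9170

ω = 134.3 rad/s
For an in-line slider-crank, x = r cosθ + √(L² − r² sin²θ), so v = −rω sinθ·[1 + r cosθ/√(L² − r² sin²θ)].
With r = 0.0744 m, L = 0.2428 m, θ = 101.4°: √(L² − r² sin²θ) = 0.23159 m.
v = −0.0744·134.3·0.98027·[1 + 0.0744·-0.19766/0.23159] = -9.1728 m/s.
|v| = 9.1728 m/s = 9172.8 mm/s.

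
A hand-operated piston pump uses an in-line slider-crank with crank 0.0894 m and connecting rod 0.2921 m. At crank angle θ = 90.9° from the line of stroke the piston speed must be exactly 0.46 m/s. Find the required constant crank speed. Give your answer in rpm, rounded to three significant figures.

49.4

For an in-line slider-crank, |v_piston| = rω|sinθ|·[1 + r cosθ/√(L² − r² sin²θ)].
With r = 0.0894 m, L = 0.2921 m, θ = 90.9°: the bracketed kinematic factor |dx/dθ| = 0.088938 m.
ω = v/|dx/dθ| = 0.46/0.088938 = 5.1722 rad/s.
N = 60ω/(2π) = 49.391 rpm.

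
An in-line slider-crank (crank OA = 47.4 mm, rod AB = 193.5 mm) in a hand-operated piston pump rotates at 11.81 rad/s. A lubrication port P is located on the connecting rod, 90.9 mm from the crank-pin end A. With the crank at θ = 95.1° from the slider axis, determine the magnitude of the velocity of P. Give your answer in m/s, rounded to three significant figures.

0.552

ω = 11.81 rad/s.  Crank-pin speed |V_A| = rω = 0.55979 m/s, perpendicular to OA.
Rod angle: sinφ = −(r/L) sinθ ⇒ φ = -14.122°; ω_rod = −rω cosθ/√(L²−r²sin²θ) = +0.26519 rad/s.
V_P = V_A + ω_rod × AP, with AP = 0.0909 m along the rod.
Components: V_Px = −rω sinθ − a·ω_rod·sinφ = -0.5517 m/s;  V_Py = rω cosθ + a·ω_rod·cosφ = -0.026386 m/s.
|V_P| = √(V_Px² + V_Py²) = 0.55233 m/s.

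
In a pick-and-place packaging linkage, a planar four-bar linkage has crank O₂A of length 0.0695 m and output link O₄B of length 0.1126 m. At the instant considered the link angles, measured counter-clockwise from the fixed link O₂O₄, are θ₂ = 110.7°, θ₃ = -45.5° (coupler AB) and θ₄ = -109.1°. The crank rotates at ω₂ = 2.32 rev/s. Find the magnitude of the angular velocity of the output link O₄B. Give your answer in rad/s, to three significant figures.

ω₂ = 14.58 rad/s (from 2.32 rev/s).
Differentiating the loop-closure r₂e^{iθ₂}+r₃e^{iθ₃}=r₁+r₄e^{iθ₄} gives r₂ω₂e^{iθ₂}+r₃ω₃e^{iθ₃}=r₄ω₄e^{iθ₄}.
Eliminating the other unknown: ω₄ = r₂ω₂ sin(θ₂−θ₃) / [r₄ sin(θ₄−θ₃)].
Numerator sine = +0.40355; denominator sine = -0.89571.
Result = 0.0695·14.58·(+0.40355) / (0.1126·(-0.89571)) = -4.0536 rad/s; magnitude 4.0536 rad/s.

4.05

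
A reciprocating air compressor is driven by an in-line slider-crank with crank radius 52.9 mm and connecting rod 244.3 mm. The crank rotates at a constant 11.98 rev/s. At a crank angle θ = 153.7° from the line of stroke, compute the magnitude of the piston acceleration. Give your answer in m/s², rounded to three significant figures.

229

ω = 2π·12 = 75.27 rad/s
x(θ) = r cosθ + √(L² − r² sin²θ); with ω constant, a = ω²·d²x/dθ².
d²x/dθ² = −r cosθ − r²(cos2θ)/√u − r⁴ sin²2θ/(4u^{3/2}),  u = L² − r² sin²θ = 0.0591331 m².
Substituting r = 0.0529 m, L = 0.2443 m, θ = 153.7°: d²x/dθ² = +0.040349 m.
a = ω²·d²x/dθ² = (75.27)²·(+0.040349) = +228.61 m/s²;  |a| = 228.61 m/s².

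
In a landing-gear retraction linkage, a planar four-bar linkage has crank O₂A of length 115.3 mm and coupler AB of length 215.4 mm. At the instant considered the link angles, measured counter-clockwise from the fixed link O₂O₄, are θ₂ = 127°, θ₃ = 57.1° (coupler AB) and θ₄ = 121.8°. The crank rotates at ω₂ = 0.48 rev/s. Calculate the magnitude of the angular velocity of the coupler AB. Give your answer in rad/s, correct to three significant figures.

0.162

ω₂ = 3.016 rad/s (from 0.48 rev/s).
Differentiating the loop-closure r₂e^{iθ₂}+r₃e^{iθ₃}=r₁+r₄e^{iθ₄} gives r₂ω₂e^{iθ₂}+r₃ω₃e^{iθ₃}=r₄ω₄e^{iθ₄}.
Eliminating the other unknown: ω₃ = r₂ω₂ sin(θ₄−θ₂) / [r₃ sin(θ₃−θ₄)].
Numerator sine = -0.09063; denominator sine = -0.90408.
Result = 0.1153·3.016·(-0.09063) / (0.2154·(-0.90408)) = +0.16184 rad/s; magnitude 0.16184 rad/s.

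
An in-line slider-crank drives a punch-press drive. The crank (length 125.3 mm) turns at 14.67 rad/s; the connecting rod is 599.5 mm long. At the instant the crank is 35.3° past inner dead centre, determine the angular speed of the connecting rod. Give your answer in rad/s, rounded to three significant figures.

2.52

ω = 14.67 rad/s
The rod makes angle φ with the slider axis where L sinφ = r sinθ; differentiating, L cosφ·φ̇ = r ω cosθ.
L cosφ = √(L² − r² sin²θ) = 0.59511 m.
|ω_rod| = r ω |cosθ| / √(L² − r² sin²θ) = 0.1253·14.67·0.81614/0.59511 = 2.5208 rad/s.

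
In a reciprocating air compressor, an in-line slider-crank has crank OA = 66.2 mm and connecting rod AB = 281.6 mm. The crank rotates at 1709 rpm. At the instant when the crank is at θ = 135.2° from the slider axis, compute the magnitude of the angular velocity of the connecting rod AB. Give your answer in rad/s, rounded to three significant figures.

30.3

ω = 179 rad/s (converted from 1709 rpm).
The rod makes angle φ with the slider axis where L sinφ = r sinθ; differentiating, L cosφ·φ̇ = r ω cosθ.
L cosφ = √(L² − r² sin²θ) = 0.27771 m.
|ω_rod| = r ω |cosθ| / √(L² − r² sin²θ) = 0.0662·179·0.70957/0.27771 = 30.271 rad/s.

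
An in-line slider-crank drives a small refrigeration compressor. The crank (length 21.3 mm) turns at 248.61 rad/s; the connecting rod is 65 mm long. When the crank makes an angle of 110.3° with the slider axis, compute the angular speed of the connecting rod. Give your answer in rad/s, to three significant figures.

ω = 248.6 rad/s
The rod makes angle φ with the slider axis where L sinφ = r sinθ; differentiating, L cosφ·φ̇ = r ω cosθ.
L cosφ = √(L² − r² sin²θ) = 0.061854 m.
|ω_rod| = r ω |cosθ| / √(L² − r² sin²θ) = 0.0213·248.6·0.34694/0.061854 = 29.702 rad/s.

29.7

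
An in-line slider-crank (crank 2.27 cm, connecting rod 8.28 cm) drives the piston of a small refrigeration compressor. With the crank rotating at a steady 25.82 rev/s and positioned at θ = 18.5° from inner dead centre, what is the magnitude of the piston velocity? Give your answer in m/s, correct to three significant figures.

ω = 2π·25.8 = 162.2 rad/s
For an in-line slider-crank, x = r cosθ + √(L² − r² sin²θ), so v = −rω sinθ·[1 + r cosθ/√(L² − r² sin²θ)].
With r = 0.0227 m, L = 0.0828 m, θ = 18.5°: √(L² − r² sin²θ) = 0.082486 m.
v = −0.0227·162.2·0.31730·[1 + 0.0227·0.94832/0.082486] = -1.4735 m/s.
|v| = 1.4735 m/s.

1.47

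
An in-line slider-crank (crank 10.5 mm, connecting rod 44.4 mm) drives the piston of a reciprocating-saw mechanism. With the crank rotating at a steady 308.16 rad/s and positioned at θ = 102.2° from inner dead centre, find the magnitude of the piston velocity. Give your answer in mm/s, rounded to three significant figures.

3000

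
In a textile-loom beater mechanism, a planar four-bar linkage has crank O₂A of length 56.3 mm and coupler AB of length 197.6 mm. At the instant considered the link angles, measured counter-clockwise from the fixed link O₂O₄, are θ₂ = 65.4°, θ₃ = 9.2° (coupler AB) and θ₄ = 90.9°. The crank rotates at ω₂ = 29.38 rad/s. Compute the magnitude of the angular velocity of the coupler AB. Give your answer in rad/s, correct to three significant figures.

ω₂ = 29.38 rad/s
Differentiating the loop-closure r₂e^{iθ₂}+r₃e^{iθ₃}=r₁+r₄e^{iθ₄} gives r₂ω₂e^{iθ₂}+r₃ω₃e^{iθ₃}=r₄ω₄e^{iθ₄}.
Eliminating the other unknown: ω₃ = r₂ω₂ sin(θ₄−θ₂) / [r₃ sin(θ₃−θ₄)].
Numerator sine = +0.43051; denominator sine = -0.98953.
Result = 0.0563·29.38·(+0.43051) / (0.1976·(-0.98953)) = -3.6419 rad/s; magnitude 3.6419 rad/s.

3.64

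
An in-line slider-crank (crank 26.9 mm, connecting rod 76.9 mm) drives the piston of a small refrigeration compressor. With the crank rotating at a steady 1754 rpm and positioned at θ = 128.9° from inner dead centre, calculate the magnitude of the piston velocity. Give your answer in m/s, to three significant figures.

ω = 2π·1754/60 = 183.7 rad/s
For an in-line slider-crank, x = r cosθ + √(L² − r² sin²θ), so v = −rω sinθ·[1 + r cosθ/√(L² − r² sin²θ)].
With r = 0.0269 m, L = 0.0769 m, θ = 128.9°: √(L² − r² sin²θ) = 0.073996 m.
v = −0.0269·183.7·0.77824·[1 + 0.0269·-0.62796/0.073996] = -2.9674 m/s.
|v| = 2.9674 m/s.

2.97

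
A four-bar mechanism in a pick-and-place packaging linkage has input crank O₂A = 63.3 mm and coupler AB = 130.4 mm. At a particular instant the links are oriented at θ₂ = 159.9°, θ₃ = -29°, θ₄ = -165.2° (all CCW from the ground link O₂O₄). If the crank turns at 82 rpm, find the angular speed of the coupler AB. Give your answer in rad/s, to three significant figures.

3.45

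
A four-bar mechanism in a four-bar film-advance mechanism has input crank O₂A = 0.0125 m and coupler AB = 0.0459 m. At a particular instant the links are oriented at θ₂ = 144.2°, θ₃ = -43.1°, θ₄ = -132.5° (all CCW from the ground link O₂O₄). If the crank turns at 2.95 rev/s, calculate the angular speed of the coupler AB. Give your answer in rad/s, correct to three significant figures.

ω₂ = 18.54 rad/s (from 2.95 rev/s).
Differentiating the loop-closure r₂e^{iθ₂}+r₃e^{iθ₃}=r₁+r₄e^{iθ₄} gives r₂ω₂e^{iθ₂}+r₃ω₃e^{iθ₃}=r₄ω₄e^{iθ₄}.
Eliminating the other unknown: ω₃ = r₂ω₂ sin(θ₄−θ₂) / [r₃ sin(θ₃−θ₄)].
Numerator sine = +0.99317; denominator sine = +0.99995.
Result = 0.0125·18.54·(+0.99317) / (0.0459·(+0.99995)) = +5.0136 rad/s; magnitude 5.0136 rad/s.

5.01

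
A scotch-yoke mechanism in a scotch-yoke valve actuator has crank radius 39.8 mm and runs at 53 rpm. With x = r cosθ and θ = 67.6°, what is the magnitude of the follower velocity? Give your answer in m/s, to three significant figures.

0.204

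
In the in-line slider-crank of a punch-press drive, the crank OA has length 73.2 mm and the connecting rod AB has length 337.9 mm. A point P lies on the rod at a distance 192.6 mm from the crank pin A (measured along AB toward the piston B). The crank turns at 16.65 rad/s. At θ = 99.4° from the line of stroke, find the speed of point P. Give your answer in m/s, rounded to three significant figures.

ω = 16.65 rad/s.  Crank-pin speed |V_A| = rω = 1.2188 m/s, perpendicular to OA.
Rod angle: sinφ = −(r/L) sinθ ⇒ φ = -12.341°; ω_rod = −rω cosθ/√(L²−r²sin²θ) = +0.60304 rad/s.
V_P = V_A + ω_rod × AP, with AP = 0.1926 m along the rod.
Components: V_Px = −rω sinθ − a·ω_rod·sinφ = -1.1776 m/s;  V_Py = rω cosθ + a·ω_rod·cosφ = -0.085597 m/s.
|V_P| = √(V_Px² + V_Py²) = 1.1807 m/s.

1.18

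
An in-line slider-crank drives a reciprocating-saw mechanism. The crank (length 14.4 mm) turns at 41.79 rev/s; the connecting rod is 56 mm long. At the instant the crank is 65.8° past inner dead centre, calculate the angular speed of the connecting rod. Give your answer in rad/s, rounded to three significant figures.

ω = 262.6 rad/s (converted from 41.79 rev/s).
The rod makes angle φ with the slider axis where L sinφ = r sinθ; differentiating, L cosφ·φ̇ = r ω cosθ.
L cosφ = √(L² − r² sin²θ) = 0.054438 m.
|ω_rod| = r ω |cosθ| / √(L² − r² sin²θ) = 0.0144·262.6·0.40992/0.054438 = 28.472 rad/s.

28.5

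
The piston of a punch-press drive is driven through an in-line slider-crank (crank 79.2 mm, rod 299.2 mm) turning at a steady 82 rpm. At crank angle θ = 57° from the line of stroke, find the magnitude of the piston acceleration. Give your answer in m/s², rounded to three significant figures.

ω = 2π·82/60 = 8.587 rad/s
x(θ) = r cosθ + √(L² − r² sin²θ); with ω constant, a = ω²·d²x/dθ².
d²x/dθ² = −r cosθ − r²(cos2θ)/√u − r⁴ sin²2θ/(4u^{3/2}),  u = L² − r² sin²θ = 0.0851087 m².
Substituting r = 0.0792 m, L = 0.2992 m, θ = 57°: d²x/dθ² = -0.034721 m.
a = ω²·d²x/dθ² = (8.587)²·(-0.034721) = -2.5602 m/s²;  |a| = 2.5602 m/s².

2.56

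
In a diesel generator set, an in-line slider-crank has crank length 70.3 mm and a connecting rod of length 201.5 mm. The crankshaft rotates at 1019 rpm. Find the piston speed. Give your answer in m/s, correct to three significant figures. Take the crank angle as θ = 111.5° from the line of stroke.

6.04

ω = 2π·1019/60 = 106.7 rad/s
For an in-line slider-crank, x = r cosθ + √(L² − r² sin²θ), so v = −rω sinθ·[1 + r cosθ/√(L² − r² sin²θ)].
With r = 0.0703 m, L = 0.2015 m, θ = 111.5°: √(L² − r² sin²θ) = 0.19059 m.
v = −0.0703·106.7·0.93042·[1 + 0.0703·-0.36650/0.19059] = -6.0361 m/s.
|v| = 6.0361 m/s.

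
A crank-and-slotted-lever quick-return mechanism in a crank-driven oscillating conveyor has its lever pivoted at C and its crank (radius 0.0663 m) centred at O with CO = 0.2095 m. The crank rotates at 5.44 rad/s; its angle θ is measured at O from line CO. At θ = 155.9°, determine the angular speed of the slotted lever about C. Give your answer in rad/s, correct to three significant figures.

ω = 5.44 rad/s
Crank pin A relative to C: A = (d + r cosθ, r sinθ); lever angle φ = atan2(r sinθ, d + r cosθ).
Differentiating tanφ: φ̇ = rω(d cosθ + r)/(d² + r² + 2dr cosθ).
d² + r² + 2dr cosθ = |CA|² = 0.0229277 m²;  d cosθ + r = -0.12494 m.
|ω_lever| = |0.0663·5.44·-0.12494| / 0.0229277 = 1.9654 rad/s.

1.97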